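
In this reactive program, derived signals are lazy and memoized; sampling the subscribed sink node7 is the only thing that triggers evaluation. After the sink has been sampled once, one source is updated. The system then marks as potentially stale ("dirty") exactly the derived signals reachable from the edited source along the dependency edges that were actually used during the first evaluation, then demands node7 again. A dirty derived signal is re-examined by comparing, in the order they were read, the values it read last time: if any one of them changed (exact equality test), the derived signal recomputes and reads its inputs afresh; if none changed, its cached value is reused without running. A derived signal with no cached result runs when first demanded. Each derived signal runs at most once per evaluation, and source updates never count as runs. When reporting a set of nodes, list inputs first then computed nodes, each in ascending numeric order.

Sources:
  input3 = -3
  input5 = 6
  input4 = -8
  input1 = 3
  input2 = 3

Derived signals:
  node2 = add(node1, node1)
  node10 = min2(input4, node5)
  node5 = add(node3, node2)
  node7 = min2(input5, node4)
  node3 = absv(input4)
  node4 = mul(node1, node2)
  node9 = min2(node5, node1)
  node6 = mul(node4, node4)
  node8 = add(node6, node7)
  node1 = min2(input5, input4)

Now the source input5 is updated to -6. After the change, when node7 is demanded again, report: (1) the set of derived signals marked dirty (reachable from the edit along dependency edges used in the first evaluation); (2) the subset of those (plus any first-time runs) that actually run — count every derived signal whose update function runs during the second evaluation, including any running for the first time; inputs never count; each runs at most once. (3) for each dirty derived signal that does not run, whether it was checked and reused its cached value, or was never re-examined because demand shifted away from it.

The edit dirties: node1, node2, node4, node7.
2 derived signals run: node1, node7.
Cache hits after checking: node2, node4.
Note where the cutoff bites: node2 is checked, finds nothing changed, and keeps its cache.

First demand of the output computes:
  node1 = min2(6, -8) = -8
  node2 = add(-8, -8) = -16
  node4 = mul(-8, -16) = 128
  node7 = min2(6, 128) = 6

After the edit, cleaning proceeds:
  node1: a read changed (input5 6->-6) — executes, giving -8 — identical to its old value.
  node2: dirty, but its reads are unchanged (node1 unchanged, node1 unchanged); cached -16 stands.
  node4: dirty, but its reads are unchanged (node1 unchanged, node2 unchanged); cached 128 stands.
  node7: a read changed (input5 6->-6) — executes, giving -6.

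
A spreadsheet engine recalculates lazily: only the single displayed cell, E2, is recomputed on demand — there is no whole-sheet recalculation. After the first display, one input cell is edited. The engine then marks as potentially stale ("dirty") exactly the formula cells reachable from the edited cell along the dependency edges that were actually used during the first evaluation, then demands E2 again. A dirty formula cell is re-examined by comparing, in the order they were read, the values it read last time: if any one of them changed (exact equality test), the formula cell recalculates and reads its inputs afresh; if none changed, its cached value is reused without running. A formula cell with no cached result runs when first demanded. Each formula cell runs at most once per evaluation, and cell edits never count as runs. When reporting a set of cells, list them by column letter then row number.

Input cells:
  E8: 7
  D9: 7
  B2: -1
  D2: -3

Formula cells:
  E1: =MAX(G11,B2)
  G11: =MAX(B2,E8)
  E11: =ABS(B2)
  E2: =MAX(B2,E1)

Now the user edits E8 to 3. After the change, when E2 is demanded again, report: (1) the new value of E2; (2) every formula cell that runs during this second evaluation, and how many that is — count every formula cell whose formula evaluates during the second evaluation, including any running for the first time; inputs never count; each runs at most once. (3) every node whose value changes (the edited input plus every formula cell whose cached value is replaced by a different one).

First evaluation (everything demanded from the output):
  G11 = MAX(-1, 7) = 7
  E1 = MAX(7, -1) = 7
  E2 = MAX(-1, 7) = 7

Propagation after the edit:
  G11: runs — E8 7->3; result 3.
  E1: runs — G11 7->3; result 3.
  E2: runs — E1 7->3; result 3.

New value of E2: 3.
Formula cells that run: E1, E2, G11 — 3 in total.
Values that change: E1, E2, E8, G11.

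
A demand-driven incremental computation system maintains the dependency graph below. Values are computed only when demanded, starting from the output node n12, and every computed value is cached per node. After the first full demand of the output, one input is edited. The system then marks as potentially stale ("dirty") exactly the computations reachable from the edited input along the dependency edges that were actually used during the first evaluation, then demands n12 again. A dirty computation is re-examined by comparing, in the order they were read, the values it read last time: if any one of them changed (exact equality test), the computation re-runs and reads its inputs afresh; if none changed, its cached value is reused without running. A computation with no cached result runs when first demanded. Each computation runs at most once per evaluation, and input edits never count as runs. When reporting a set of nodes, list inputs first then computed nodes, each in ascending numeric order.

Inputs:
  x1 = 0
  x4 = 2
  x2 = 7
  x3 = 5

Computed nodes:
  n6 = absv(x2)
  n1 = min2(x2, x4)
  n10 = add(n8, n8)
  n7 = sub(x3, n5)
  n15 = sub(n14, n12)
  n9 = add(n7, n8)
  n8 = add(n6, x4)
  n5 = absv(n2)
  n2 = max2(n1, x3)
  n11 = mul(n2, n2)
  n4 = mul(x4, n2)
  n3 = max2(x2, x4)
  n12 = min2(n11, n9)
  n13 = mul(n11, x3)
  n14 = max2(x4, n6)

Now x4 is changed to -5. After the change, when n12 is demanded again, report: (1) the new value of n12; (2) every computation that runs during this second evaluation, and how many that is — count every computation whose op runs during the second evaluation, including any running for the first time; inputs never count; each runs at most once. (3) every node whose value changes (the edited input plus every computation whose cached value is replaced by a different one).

New value of n12: 2.
Computations that run: n1, n2, n8, n9, n12 — 5 in total.
Values that change: x4, n1, n8, n9, n12.
Key observation: the cutoff stops propagation at n5 — its inputs' values are unchanged, so it reuses its cache.

First evaluation (everything demanded from the output):
  n1 = min2(7, 2) = 2
  n2 = max2(2, 5) = 5
  n5 = absv(5) = 5
  n6 = absv(7) = 7
  n7 = sub(5, 5) = 0
  n8 = add(7, 2) = 9
  n9 = add(0, 9) = 9
  n11 = mul(5, 5) = 25
  n12 = min2(25, 9) = 9

Propagation after the edit:
  n1: runs — x4 2->-5; result -5.
  n2: runs — n1 2->-5; result 5 (same value as before).
  n5: checked — values it read are unchanged (n2 unchanged); reused cached 5 without running.
  n7: checked — values it read are unchanged (x3 unchanged, n5 unchanged); reused cached 0 without running.
  n8: runs — x4 2->-5; result 2.
  n9: runs — n8 9->2; result 2.
  n11: checked — values it read are unchanged (n2 unchanged, n2 unchanged); reused cached 25 without running.
  n12: runs — n9 9->2; result 2.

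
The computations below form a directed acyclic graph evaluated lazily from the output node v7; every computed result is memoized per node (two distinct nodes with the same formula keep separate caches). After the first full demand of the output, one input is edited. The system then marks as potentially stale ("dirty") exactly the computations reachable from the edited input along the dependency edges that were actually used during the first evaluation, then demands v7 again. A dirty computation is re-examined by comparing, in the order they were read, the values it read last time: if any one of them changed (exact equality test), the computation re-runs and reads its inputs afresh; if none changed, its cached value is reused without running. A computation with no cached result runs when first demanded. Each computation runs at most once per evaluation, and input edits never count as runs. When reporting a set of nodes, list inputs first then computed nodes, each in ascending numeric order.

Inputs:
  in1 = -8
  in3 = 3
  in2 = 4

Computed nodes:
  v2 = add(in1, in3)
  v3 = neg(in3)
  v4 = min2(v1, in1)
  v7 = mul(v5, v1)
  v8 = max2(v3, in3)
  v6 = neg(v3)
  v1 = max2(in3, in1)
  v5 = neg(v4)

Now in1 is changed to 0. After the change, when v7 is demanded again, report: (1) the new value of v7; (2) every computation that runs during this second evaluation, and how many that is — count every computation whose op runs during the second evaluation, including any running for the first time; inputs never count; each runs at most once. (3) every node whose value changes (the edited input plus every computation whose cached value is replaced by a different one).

First demand of the output computes:
  v1 = max2(3, -8) = 3
  v4 = min2(3, -8) = -8
  v5 = neg(-8) = 8
  v7 = mul(8, 3) = 24

After the edit, cleaning proceeds:
  v1: a read changed (in1 -8->0) — executes, giving 3 — identical to its old value.
  v4: a read changed (in1 -8->0) — executes, giving 0.
  v5: a read changed (v4 -8->0) — executes, giving 0.
  v7: a read changed (v5 8->0) — executes, giving 0.

Demanding v7 again yields 0.
4 computations run: v1, v4, v5, v7.
The nodes whose values change: in1, v4, v5, v7.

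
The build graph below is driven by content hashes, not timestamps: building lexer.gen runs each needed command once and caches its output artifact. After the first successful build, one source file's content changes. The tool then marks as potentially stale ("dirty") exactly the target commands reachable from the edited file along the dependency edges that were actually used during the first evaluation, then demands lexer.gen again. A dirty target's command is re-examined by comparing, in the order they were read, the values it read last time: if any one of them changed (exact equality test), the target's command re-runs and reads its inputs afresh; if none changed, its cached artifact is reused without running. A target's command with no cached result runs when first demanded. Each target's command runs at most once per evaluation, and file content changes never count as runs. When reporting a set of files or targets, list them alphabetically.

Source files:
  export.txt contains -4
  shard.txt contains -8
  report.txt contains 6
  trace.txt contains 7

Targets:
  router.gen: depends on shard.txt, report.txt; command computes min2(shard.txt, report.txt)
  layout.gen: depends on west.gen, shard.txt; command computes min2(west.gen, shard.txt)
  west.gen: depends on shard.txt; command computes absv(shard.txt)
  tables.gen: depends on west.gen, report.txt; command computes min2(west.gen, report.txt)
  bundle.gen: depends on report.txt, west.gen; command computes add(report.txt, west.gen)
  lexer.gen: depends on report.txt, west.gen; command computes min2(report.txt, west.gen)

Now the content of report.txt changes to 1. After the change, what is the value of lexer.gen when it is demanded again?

Initial pass — values computed on the first demand:
  west.gen = absv(-8) = 8
  lexer.gen = min2(6, 8) = 6

Second demand — change propagation:
  lexer.gen: re-runs because report.txt 6->1; new result 1.

lexer.gen now evaluates to 1.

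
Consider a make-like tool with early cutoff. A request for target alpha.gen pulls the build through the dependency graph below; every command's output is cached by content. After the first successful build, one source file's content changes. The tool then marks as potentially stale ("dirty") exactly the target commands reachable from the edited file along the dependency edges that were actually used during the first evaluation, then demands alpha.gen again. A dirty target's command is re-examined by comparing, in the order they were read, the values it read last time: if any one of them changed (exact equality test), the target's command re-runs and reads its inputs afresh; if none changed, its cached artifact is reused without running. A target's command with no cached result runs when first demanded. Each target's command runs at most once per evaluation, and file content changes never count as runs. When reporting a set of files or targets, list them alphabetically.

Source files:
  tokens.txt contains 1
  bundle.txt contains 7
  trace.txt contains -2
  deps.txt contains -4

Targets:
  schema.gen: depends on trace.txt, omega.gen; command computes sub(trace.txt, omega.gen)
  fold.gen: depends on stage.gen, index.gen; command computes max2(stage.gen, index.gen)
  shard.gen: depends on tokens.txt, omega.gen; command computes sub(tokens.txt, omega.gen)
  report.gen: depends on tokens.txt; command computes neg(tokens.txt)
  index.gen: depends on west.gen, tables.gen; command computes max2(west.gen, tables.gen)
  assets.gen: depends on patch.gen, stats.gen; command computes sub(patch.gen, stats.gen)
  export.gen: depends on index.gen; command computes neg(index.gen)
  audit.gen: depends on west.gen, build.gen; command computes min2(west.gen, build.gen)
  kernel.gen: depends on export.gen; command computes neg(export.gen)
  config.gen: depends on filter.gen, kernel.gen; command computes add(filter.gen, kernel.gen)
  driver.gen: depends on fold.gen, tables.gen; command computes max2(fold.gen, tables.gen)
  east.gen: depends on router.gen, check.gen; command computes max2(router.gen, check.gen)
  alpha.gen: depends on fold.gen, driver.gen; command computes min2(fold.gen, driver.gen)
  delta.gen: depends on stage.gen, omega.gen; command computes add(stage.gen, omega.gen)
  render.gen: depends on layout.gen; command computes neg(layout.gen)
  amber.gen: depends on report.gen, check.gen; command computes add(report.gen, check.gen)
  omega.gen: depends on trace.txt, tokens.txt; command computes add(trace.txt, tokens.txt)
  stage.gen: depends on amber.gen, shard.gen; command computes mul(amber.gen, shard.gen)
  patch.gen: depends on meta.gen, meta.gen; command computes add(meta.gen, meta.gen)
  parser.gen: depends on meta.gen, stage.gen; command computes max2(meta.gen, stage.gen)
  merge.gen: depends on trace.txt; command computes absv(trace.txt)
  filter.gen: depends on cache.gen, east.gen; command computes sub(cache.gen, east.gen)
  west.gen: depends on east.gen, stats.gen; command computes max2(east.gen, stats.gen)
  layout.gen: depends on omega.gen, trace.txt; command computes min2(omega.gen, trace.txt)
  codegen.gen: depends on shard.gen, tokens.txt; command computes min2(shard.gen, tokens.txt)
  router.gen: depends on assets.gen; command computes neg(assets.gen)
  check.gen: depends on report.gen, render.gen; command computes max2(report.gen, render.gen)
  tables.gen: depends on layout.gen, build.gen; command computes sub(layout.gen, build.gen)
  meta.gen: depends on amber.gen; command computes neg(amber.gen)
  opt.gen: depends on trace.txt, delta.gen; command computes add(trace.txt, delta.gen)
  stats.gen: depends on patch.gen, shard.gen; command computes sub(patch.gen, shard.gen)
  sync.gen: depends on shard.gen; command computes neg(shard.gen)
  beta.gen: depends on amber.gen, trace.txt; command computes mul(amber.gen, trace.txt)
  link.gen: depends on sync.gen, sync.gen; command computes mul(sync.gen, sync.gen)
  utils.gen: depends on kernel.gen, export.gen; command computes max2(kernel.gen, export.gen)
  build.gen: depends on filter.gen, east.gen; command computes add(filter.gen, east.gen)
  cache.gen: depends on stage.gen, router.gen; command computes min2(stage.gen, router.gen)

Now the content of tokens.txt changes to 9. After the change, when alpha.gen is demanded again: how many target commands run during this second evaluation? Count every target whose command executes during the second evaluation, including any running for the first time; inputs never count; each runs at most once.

First demand of the output computes:
  omega.gen = add(-2, 1) = -1
  layout.gen = min2(-1, -2) = -2
  render.gen = neg(-2) = 2
  report.gen = neg(1) = -1
  check.gen = max2(-1, 2) = 2
  amber.gen = add(-1, 2) = 1
  meta.gen = neg(1) = -1
  patch.gen = add(-1, -1) = -2
  shard.gen = sub(1, -1) = 2
  stage.gen = mul(1, 2) = 2
  stats.gen = sub(-2, 2) = -4
  assets.gen = sub(-2, -4) = 2
  router.gen = neg(2) = -2
  cache.gen = min2(2, -2) = -2
  east.gen = max2(-2, 2) = 2
  filter.gen = sub(-2, 2) = -4
  build.gen = add(-4, 2) = -2
  tables.gen = sub(-2, -2) = 0
  west.gen = max2(2, -4) = 2
  index.gen = max2(2, 0) = 2
  fold.gen = max2(2, 2) = 2
  driver.gen = max2(2, 0) = 2
  alpha.gen = min2(2, 2) = 2

After the edit, cleaning proceeds:
  omega.gen: a read changed (tokens.txt 1->9) — executes, giving 7.
  layout.gen: a read changed (omega.gen -1->7) — executes, giving -2 — identical to its old value.
  render.gen: dirty, but its reads are unchanged (layout.gen unchanged); cached 2 stands.
  report.gen: a read changed (tokens.txt 1->9) — executes, giving -9.
  check.gen: a read changed (report.gen -1->-9) — executes, giving 2 — identical to its old value.
  amber.gen: a read changed (report.gen -1->-9) — executes, giving -7.
  meta.gen: a read changed (amber.gen 1->-7) — executes, giving 7.
  patch.gen: a read changed (meta.gen -1->7; meta.gen -1->7) — executes, giving 14.
  shard.gen: a read changed (tokens.txt 1->9; omega.gen -1->7) — executes, giving 2 — identical to its old value.
  stage.gen: a read changed (amber.gen 1->-7) — executes, giving -14.
  stats.gen: a read changed (patch.gen -2->14) — executes, giving 12.
  assets.gen: a read changed (patch.gen -2->14; stats.gen -4->12) — executes, giving 2 — identical to its old value.
  router.gen: dirty, but its reads are unchanged (assets.gen unchanged); cached -2 stands.
  cache.gen: a read changed (stage.gen 2->-14) — executes, giving -14.
  east.gen: dirty, but its reads are unchanged (router.gen unchanged, check.gen unchanged); cached 2 stands.
  filter.gen: a read changed (cache.gen -2->-14) — executes, giving -16.
  build.gen: a read changed (filter.gen -4->-16) — executes, giving -14.
  tables.gen: a read changed (build.gen -2->-14) — executes, giving 12.
  west.gen: a read changed (stats.gen -4->12) — executes, giving 12.
  index.gen: a read changed (west.gen 2->12; tables.gen 0->12) — executes, giving 12.
  fold.gen: a read changed (stage.gen 2->-14; index.gen 2->12) — executes, giving 12.
  driver.gen: a read changed (fold.gen 2->12; tables.gen 0->12) — executes, giving 12.
  alpha.gen: a read changed (fold.gen 2->12; driver.gen 2->12) — executes, giving 12.

Note where the cutoff bites: render.gen is checked, finds nothing changed, and keeps its cache.

20 target commands run: alpha.gen, amber.gen, assets.gen, build.gen, cache.gen, check.gen, driver.gen, filter.gen, fold.gen, index.gen, layout.gen, meta.gen, omega.gen, patch.gen, report.gen, shard.gen, stage.gen, stats.gen, tables.gen, west.gen.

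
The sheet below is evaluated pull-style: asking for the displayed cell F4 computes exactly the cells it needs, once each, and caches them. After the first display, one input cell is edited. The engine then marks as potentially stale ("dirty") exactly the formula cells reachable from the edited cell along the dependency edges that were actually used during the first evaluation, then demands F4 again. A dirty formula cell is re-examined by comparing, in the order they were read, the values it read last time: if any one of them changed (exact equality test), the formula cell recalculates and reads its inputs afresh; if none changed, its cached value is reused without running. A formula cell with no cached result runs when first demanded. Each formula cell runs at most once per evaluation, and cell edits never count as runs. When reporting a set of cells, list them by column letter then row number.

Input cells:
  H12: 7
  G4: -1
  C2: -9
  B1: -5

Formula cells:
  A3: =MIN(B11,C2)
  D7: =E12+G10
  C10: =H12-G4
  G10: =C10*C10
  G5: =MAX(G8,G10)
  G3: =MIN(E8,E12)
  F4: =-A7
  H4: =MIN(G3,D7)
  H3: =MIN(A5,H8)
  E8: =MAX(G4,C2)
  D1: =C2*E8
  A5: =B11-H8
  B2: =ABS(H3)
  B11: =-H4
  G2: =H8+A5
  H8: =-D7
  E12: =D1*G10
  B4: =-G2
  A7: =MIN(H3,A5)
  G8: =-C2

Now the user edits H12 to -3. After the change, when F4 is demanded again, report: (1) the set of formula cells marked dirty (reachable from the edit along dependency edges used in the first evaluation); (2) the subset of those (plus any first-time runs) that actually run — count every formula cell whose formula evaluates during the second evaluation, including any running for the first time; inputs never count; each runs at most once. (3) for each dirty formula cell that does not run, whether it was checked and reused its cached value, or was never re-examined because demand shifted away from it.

The edit dirties: A5, A7, B11, C10, D7, E12, F4, G3, G10, H3, H4, H8.
11 formula cells run: A5, A7, C10, D7, E12, F4, G3, G10, H3, H4, H8.
Cache hits after checking: B11.
Note where the cutoff bites: B11 is checked, finds nothing changed, and keeps its cache.

First demand of the output computes:
  C10 = 7 - -1 = 8
  E8 = MAX(-1, -9) = -1
  D1 = -9 * -1 = 9
  G10 = 8 * 8 = 64
  E12 = 9 * 64 = 576
  D7 = 576 + 64 = 640
  G3 = MIN(-1, 576) = -1
  H4 = MIN(-1, 640) = -1
  B11 = -(-1) = 1
  H8 = -(640) = -640
  A5 = 1 - -640 = 641
  H3 = MIN(641, -640) = -640
  A7 = MIN(-640, 641) = -640
  F4 = -(-640) = 640

After the edit, cleaning proceeds:
  C10: a read changed (H12 7->-3) — executes, giving -2.
  G10: a read changed (C10 8->-2; C10 8->-2) — executes, giving 4.
  E12: a read changed (G10 64->4) — executes, giving 36.
  D7: a read changed (E12 576->36; G10 64->4) — executes, giving 40.
  G3: a read changed (E12 576->36) — executes, giving -1 — identical to its old value.
  H4: a read changed (D7 640->40) — executes, giving -1 — identical to its old value.
  B11: dirty, but its reads are unchanged (H4 unchanged); cached 1 stands.
  H8: a read changed (D7 640->40) — executes, giving -40.
  A5: a read changed (H8 -640->-40) — executes, giving 41.
  H3: a read changed (A5 641->41; H8 -640->-40) — executes, giving -40.
  A7: a read changed (H3 -640->-40; A5 641->41) — executes, giving -40.
  F4: a read changed (A7 -640->-40) — executes, giving 40.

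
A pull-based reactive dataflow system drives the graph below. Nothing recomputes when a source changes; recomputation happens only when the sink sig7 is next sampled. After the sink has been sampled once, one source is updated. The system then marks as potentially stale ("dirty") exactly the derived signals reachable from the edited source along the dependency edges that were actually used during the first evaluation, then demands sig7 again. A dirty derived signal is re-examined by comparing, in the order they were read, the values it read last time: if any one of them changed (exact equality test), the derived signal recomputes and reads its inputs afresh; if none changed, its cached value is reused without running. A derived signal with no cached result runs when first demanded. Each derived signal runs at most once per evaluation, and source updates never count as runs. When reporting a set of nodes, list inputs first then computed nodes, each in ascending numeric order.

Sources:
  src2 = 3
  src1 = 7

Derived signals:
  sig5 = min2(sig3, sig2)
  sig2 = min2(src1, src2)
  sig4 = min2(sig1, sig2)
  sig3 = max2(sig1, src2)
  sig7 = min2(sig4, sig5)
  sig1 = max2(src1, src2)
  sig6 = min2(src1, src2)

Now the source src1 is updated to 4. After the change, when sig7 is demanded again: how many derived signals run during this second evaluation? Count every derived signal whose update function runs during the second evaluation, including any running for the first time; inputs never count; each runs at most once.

Derived signals that run: sig1, sig2, sig3, sig4, sig5 — 5 in total.
Key observation: the cutoff stops propagation at sig7 — its inputs' values are unchanged, so it reuses its cache.

First evaluation (everything demanded from the output):
  sig1 = max2(7, 3) = 7
  sig2 = min2(7, 3) = 3
  sig3 = max2(7, 3) = 7
  sig4 = min2(7, 3) = 3
  sig5 = min2(7, 3) = 3
  sig7 = min2(3, 3) = 3

Propagation after the edit:
  sig1: runs — src1 7->4; result 4.
  sig2: runs — src1 7->4; result 3 (same value as before).
  sig3: runs — sig1 7->4; result 4.
  sig4: runs — sig1 7->4; result 3 (same value as before).
  sig5: runs — sig3 7->4; result 3 (same value as before).
  sig7: checked — values it read are unchanged (sig4 unchanged, sig5 unchanged); reused cached 3 without running.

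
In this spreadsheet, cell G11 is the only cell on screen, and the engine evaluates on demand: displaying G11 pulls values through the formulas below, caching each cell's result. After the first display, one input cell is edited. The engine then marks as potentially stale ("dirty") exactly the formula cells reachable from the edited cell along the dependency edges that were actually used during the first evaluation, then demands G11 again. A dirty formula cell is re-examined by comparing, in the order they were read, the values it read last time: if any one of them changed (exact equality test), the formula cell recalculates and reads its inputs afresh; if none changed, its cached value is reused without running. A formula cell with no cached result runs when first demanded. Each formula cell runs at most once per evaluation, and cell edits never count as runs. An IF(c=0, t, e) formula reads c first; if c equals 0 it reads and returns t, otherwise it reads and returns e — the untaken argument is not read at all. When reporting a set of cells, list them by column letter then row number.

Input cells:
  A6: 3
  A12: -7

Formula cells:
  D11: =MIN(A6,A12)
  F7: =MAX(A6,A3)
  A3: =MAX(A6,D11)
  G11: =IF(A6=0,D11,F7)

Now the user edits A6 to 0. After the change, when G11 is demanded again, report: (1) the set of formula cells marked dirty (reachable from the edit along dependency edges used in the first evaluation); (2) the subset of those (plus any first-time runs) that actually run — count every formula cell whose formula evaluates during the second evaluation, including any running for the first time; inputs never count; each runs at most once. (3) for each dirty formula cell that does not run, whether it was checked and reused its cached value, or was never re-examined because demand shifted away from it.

Initial pass — values computed on the first demand:
  D11 = MIN(3, -7) = -7
  A3 = MAX(3, -7) = 3
  F7 = MAX(3, 3) = 3
  G11 = IF(A6=0: A6=3 -> else branch F7) = 3

Second demand — change propagation:
  D11: re-runs because A6 3->0; new result -7 (unchanged).
  A3: dirty yet unreached — the second evaluation never asks for it.
  F7: dirty yet unreached — the second evaluation never asks for it.
  G11: re-runs because A6 3->0; new result -7.

The important point: the flipped condition redirects demand; A3, F7 are left stale, never re-checked.

Dirty set: A3, D11, F7, G11.
Run set: D11, G11 (2 run).
Left stale — demand moved off them: A3, F7.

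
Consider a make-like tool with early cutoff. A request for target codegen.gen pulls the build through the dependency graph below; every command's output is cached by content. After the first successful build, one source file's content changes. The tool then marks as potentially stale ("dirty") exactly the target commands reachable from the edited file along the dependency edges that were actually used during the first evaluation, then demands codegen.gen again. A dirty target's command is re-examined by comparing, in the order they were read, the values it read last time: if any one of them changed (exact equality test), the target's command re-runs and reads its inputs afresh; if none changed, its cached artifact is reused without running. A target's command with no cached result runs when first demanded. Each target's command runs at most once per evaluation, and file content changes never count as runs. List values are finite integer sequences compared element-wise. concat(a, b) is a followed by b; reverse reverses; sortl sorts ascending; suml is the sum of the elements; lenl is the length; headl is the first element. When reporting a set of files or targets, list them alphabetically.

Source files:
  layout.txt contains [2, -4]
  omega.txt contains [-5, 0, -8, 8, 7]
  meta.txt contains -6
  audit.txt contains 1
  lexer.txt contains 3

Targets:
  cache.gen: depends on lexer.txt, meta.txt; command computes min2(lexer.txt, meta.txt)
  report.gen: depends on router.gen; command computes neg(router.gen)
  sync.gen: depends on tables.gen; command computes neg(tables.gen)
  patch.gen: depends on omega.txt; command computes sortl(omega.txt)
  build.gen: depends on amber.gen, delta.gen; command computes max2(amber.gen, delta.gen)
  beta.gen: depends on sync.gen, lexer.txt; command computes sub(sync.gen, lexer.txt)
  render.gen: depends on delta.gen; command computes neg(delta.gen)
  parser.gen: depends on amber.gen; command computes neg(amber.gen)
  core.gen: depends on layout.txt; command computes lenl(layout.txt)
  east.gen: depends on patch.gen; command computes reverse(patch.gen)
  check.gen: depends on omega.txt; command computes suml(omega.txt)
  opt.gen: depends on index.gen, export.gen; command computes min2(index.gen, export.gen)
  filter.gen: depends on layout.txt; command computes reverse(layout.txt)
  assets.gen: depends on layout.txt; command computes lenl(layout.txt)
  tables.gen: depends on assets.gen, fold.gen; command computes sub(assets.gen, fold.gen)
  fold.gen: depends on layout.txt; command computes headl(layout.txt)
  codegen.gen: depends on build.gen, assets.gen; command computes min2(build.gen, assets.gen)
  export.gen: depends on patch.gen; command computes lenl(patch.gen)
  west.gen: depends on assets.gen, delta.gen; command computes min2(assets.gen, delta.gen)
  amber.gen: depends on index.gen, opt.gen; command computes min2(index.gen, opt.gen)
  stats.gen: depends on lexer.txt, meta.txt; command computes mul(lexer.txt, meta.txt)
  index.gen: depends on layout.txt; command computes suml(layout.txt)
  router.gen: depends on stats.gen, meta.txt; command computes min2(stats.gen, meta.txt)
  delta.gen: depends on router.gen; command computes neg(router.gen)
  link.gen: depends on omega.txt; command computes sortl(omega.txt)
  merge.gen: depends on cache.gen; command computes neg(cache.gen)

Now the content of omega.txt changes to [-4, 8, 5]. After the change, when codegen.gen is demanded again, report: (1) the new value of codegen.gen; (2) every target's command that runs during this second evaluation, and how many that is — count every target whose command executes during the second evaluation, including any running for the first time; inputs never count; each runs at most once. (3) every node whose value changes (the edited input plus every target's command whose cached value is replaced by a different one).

Demanding codegen.gen again yields 2.
3 target commands run: export.gen, opt.gen, patch.gen.
The nodes whose values change: export.gen, omega.txt, patch.gen.
Note the absorption at opt.gen: it re-runs yet its value is the same, leaving the output's value untouched.

First demand of the output computes:
  assets.gen = lenl([2, -4]) = 2
  index.gen = suml([2, -4]) = -2
  patch.gen = sortl([-5, 0, -8, 8, 7]) = [-8, -5, 0, 7, 8]
  export.gen = lenl([-8, -5, 0, 7, 8]) = 5
  opt.gen = min2(-2, 5) = -2
  amber.gen = min2(-2, -2) = -2
  stats.gen = mul(3, -6) = -18
  router.gen = min2(-18, -6) = -18
  delta.gen = neg(-18) = 18
  build.gen = max2(-2, 18) = 18
  codegen.gen = min2(18, 2) = 2

After the edit, cleaning proceeds:
  patch.gen: a read changed (omega.txt [-5, 0, -8, 8, 7]->[-4, 8, 5]) — executes, giving [-4, 5, 8].
  export.gen: a read changed (patch.gen [-8, -5, 0, 7, 8]->[-4, 5, 8]) — executes, giving 3.
  opt.gen: a read changed (export.gen 5->3) — executes, giving -2 — identical to its old value.
  amber.gen: dirty, but its reads are unchanged (index.gen unchanged, opt.gen unchanged); cached -2 stands.
  build.gen: dirty, but its reads are unchanged (amber.gen unchanged, delta.gen unchanged); cached 18 stands.
  codegen.gen: dirty, but its reads are unchanged (build.gen unchanged, assets.gen unchanged); cached 2 stands.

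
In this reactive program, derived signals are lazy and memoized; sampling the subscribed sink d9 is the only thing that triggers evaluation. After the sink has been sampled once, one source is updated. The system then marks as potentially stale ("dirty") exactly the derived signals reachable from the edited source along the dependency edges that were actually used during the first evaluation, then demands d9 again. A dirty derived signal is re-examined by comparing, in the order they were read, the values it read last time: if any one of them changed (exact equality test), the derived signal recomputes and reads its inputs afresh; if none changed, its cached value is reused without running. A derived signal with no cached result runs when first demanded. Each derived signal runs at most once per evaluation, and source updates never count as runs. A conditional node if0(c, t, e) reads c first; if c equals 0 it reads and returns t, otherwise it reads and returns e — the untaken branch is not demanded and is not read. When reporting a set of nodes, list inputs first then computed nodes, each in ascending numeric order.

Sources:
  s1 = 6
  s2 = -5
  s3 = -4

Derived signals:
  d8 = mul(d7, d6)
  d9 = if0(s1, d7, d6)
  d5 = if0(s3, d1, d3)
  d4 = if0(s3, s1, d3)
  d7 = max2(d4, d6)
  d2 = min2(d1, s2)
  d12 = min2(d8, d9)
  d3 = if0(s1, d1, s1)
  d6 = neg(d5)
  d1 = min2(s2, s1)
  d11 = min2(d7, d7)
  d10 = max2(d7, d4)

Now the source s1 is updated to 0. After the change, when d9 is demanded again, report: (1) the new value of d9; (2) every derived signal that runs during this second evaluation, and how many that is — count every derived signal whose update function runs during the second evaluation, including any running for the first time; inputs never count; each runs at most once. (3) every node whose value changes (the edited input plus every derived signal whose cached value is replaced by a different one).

Demanding d9 again yields 5.
7 derived signals run: d1, d3, d4, d5, d6, d7, d9.
The nodes whose values change: s1, d3, d5, d6, d9.
Note the branch switch — d1, d4, d7 had no cache and run now for the first time.

First demand of the output computes:
  d3 = if0(s1=6 -> else branch s1) = 6
  d5 = if0(s3=-4 -> else branch d3) = 6
  d6 = neg(6) = -6
  d9 = if0(s1=6 -> else branch d6) = -6

After the edit, cleaning proceeds:
  d1: had never run; runs now, result -5.
  d3: a read changed (s1 6->0; s1 6->0) — executes, giving -5.
  d4: had never run; runs now, result -5.
  d5: a read changed (d3 6->-5) — executes, giving -5.
  d6: a read changed (d5 6->-5) — executes, giving 5.
  d7: had never run; runs now, result 5.
  d9: a read changed (s1 6->0; d6 -6->5) — executes, giving 5.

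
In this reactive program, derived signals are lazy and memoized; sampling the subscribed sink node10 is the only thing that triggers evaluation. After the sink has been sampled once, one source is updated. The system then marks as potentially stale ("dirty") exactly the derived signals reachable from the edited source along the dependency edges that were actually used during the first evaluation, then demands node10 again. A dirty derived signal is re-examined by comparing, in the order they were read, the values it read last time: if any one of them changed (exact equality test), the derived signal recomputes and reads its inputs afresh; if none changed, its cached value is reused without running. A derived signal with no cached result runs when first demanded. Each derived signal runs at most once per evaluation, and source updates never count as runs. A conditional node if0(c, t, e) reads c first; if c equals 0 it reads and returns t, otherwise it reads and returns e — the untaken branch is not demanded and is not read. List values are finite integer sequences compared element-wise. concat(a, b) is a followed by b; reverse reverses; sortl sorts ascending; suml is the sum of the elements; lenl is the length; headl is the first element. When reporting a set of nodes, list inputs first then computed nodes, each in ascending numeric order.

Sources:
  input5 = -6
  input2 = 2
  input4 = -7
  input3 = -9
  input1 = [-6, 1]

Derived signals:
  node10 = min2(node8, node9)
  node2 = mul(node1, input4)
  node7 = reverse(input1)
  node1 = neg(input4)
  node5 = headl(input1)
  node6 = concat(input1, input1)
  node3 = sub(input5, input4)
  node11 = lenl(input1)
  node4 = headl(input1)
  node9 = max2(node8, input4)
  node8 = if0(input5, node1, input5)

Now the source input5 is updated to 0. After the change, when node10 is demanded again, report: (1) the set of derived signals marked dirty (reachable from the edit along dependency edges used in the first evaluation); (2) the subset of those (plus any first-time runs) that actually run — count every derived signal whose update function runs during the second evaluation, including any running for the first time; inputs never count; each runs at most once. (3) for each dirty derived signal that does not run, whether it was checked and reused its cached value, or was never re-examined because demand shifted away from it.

First demand of the output computes:
  node8 = if0(input5=-6 -> else branch input5) = -6
  node9 = max2(-6, -7) = -6
  node10 = min2(-6, -6) = -6

After the edit, cleaning proceeds:
  node1: had never run; runs now, result 7.
  node8: a read changed (input5 -6->0; input5 -6->0) — executes, giving 7.
  node9: a read changed (node8 -6->7) — executes, giving 7.
  node10: a read changed (node8 -6->7; node9 -6->7) — executes, giving 7.

Note the branch switch — node1 had no cache and runs now for the first time.

The edit dirties: node8, node9, node10.
4 derived signals run: node1, node8, node9, node10.
No dirty derived signal escaped a run.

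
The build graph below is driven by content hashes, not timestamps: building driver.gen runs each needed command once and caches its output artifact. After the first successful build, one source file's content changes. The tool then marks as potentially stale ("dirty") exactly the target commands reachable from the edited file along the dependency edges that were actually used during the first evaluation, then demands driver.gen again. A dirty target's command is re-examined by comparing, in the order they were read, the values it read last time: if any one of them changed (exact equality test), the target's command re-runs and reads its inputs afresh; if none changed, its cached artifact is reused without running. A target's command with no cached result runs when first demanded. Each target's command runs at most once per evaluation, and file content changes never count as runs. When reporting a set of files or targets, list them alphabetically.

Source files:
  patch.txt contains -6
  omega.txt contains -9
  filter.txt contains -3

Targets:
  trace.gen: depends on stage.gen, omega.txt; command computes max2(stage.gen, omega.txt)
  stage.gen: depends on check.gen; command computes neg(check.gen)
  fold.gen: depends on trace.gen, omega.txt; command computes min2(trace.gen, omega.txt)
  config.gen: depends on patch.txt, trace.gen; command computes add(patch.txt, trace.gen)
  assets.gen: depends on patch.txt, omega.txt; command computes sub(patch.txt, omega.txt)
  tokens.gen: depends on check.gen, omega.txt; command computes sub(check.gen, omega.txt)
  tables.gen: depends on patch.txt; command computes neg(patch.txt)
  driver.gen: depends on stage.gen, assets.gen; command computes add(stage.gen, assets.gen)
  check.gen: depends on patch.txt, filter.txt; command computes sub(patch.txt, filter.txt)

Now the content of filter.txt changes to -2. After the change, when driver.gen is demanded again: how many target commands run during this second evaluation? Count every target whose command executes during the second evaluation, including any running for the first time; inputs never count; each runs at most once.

Run set: check.gen, driver.gen, stage.gen (3 run).

Initial pass — values computed on the first demand:
  assets.gen = sub(-6, -9) = 3
  check.gen = sub(-6, -3) = -3
  stage.gen = neg(-3) = 3
  driver.gen = add(3, 3) = 6

Second demand — change propagation:
  check.gen: re-runs because filter.txt -3->-2; new result -4.
  stage.gen: re-runs because check.gen -3->-4; new result 4.
  driver.gen: re-runs because stage.gen 3->4; new result 7.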